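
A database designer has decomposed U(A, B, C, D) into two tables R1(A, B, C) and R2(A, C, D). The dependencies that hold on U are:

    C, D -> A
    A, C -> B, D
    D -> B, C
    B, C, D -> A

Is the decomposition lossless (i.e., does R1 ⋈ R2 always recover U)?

Common attributes: R1 ∩ R2 = {A, C}.
Closure of {A, C}: A, C → B, D applies, adding B, D. So (A, C)⁺ = {A, B, C, D}.
This closure contains every attribute of R1, so R1 ∩ R2 → R1. The join is lossless.

Yes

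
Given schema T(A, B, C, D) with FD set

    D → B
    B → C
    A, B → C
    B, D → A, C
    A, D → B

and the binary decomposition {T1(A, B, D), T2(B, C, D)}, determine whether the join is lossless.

Common attributes: T1 ∩ T2 = {B, D}.
Closure of {B, D}: B → C applies, adding C; B, D → A, C applies, adding A. So (B, D)⁺ = {A, B, C, D}.
This closure contains every attribute of T1, so T1 ∩ T2 → T1. The join is lossless.

Yes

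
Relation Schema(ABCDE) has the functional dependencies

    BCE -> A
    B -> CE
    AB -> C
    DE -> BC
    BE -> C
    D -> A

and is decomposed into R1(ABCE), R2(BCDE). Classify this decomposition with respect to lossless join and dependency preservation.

Lossless test: (BCE)⁺ = {ABCE}, which contains all of one fragment — lossless.
Dependency preservation: the restricted closure of {D} across the fragments never reaches {A}, so D → A cannot be enforced without a join — not preserved.

lossless but not dependency-preserving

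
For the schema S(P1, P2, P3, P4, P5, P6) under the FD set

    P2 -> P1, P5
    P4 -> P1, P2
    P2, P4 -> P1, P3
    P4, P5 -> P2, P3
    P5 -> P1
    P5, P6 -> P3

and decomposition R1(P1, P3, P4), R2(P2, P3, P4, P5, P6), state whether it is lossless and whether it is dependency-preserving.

lossless but not dependency-preserving

Lossless test: (P3, P4)⁺ = {P1, P2, P3, P4, P5}, which contains all of one fragment — lossless.
Dependency preservation: the restricted closure of {P2} across the fragments never reaches {P1, P5}, so P2 → P1, P5 cannot be enforced without a join — not preserved.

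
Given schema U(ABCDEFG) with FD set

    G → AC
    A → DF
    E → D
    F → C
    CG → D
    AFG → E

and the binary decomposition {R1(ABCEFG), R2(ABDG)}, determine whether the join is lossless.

Yes

Common attributes: R1 ∩ R2 = {ABG}.
Closure of {ABG}: G → AC applies, adding C; A → DF applies, adding DF; AFG → E applies, adding E. So (ABG)⁺ = {ABCDEFG}.
This closure contains every attribute of R1, so R1 ∩ R2 → R1. The join is lossless.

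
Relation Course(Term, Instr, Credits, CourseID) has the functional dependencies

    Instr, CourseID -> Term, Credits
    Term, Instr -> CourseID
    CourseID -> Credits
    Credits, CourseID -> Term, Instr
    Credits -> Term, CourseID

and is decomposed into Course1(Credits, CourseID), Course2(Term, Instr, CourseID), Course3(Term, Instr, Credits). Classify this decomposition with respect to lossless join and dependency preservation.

lossless and dependency-preserving

Lossless test (chase): Rows 2 and 3 agree on Term, Instr; apply Term, Instr→CourseID and equate their CourseID entries. Rows 1 and 2 agree on CourseID; apply CourseID→Credits and equate their Credits entries. Rows 1 and 2 agree on Credits, CourseID; apply Credits, CourseID→Term, Instr and equate their Term, Instr entries. Row 1 is now all distinguished symbols — the join is lossless.
Dependency preservation: Instr, CourseID → Term, Credits; Credits, CourseID → Term, Instr; Credits → Term, CourseID are not contained in any single fragment, but the restricted closure of each left-hand side across the fragments still reaches the right-hand side; the remaining FDs each lie inside some fragment. All dependencies are preserved.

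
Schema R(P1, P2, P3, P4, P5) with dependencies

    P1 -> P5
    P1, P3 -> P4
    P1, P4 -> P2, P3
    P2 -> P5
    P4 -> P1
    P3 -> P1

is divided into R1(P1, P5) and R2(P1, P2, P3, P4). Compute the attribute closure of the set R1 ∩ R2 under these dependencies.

R1 ∩ R2 = {P1}.
P1 → P5 applies, adding P5
Closure: {P1, P5}.

P1, P5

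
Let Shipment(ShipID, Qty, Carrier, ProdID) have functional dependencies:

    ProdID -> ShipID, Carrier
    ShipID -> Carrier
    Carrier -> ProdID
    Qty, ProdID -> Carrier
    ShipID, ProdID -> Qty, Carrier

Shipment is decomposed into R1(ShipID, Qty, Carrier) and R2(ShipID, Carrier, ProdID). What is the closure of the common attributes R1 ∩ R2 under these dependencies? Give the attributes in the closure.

ShipID, Qty, Carrier, ProdID

R1 ∩ R2 = {ShipID, Carrier}.
Carrier → ProdID applies, adding ProdID
ShipID, ProdID → Qty, Carrier applies, adding Qty
Closure: {ShipID, Qty, Carrier, ProdID}.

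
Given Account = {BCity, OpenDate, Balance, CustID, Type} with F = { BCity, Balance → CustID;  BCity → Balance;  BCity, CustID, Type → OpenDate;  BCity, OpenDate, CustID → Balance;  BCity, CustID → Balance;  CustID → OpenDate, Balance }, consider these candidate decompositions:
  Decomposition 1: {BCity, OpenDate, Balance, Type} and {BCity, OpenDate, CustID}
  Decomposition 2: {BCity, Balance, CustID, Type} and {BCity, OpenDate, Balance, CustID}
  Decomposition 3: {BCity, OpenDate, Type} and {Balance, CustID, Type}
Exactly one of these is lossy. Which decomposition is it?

Decomposition 1: common = {BCity, OpenDate}, closure = {BCity, OpenDate, Balance, CustID} → lossless.
Decomposition 2: common = {BCity, Balance, CustID}, closure = {BCity, OpenDate, Balance, CustID} → lossless.
Decomposition 3: common = {Type}, closure = {Type} → lossy.

Decomposition 3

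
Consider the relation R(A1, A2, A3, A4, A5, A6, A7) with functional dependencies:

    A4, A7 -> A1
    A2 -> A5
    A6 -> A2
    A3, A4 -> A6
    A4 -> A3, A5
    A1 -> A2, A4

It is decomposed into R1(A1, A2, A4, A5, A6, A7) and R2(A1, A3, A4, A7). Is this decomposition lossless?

Yes

Common attributes: R1 ∩ R2 = {A1, A4, A7}.
Closure of {A1, A4, A7}: A4 → A3, A5 applies, adding A3, A5; A1 → A2, A4 applies, adding A2; A3, A4 → A6 applies, adding A6. So (A1, A4, A7)⁺ = {A1, A2, A3, A4, A5, A6, A7}.
This closure contains every attribute of R1, so R1 ∩ R2 → R1. The join is lossless.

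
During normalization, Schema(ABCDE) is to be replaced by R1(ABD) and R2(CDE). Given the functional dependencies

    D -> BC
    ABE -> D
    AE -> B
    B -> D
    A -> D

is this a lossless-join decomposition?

No

Common attributes: R1 ∩ R2 = {D}.
Closure of {D}: D → BC applies, adding BC. So (D)⁺ = {BCD}.
The closure contains neither all of R1 = {ABD} nor all of R2 = {CDE}, so the common attributes are not a superkey of either fragment. The join is lossy.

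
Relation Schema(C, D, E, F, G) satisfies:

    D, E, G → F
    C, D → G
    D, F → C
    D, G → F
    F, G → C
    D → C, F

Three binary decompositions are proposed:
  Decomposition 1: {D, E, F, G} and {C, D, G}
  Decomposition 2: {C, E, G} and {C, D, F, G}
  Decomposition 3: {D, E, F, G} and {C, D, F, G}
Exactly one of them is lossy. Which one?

Decomposition 1: common = {D, G}, closure = {C, D, F, G} → lossless.
Decomposition 2: common = {C, G}, closure = {C, G} → lossy.
Decomposition 3: common = {D, F, G}, closure = {C, D, F, G} → lossless.

Decomposition 2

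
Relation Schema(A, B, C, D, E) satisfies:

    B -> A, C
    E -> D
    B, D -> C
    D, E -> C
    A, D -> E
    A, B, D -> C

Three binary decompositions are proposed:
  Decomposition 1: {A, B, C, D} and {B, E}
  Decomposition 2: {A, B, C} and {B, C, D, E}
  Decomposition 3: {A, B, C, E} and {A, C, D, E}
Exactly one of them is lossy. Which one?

Decomposition 1

Decomposition 1: common = {B}, closure = {A, B, C} → lossy.
Decomposition 2: common = {B, C}, closure = {A, B, C} → lossless.
Decomposition 3: common = {A, C, E}, closure = {A, C, D, E} → lossless.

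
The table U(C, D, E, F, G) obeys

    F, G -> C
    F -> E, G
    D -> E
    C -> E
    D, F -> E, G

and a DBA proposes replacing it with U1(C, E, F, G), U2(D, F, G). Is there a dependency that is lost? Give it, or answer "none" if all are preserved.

D -> E

Check D → E: no single fragment contains all of {D, E}, and the restricted closure of {D} across the fragments never reaches {E}.
F, G → C is preserved.
F → E, G is preserved.
C → E is preserved.
D, F → E, G is preserved.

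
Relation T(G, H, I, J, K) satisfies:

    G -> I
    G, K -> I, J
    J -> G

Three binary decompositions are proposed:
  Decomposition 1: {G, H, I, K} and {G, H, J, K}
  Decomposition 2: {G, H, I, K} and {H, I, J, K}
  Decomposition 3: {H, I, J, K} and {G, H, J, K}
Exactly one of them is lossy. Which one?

Decomposition 1: common = {G, H, K}, closure = {G, H, I, J, K} → lossless.
Decomposition 2: common = {H, I, K}, closure = {H, I, K} → lossy.
Decomposition 3: common = {H, J, K}, closure = {G, H, I, J, K} → lossless.

Decomposition 2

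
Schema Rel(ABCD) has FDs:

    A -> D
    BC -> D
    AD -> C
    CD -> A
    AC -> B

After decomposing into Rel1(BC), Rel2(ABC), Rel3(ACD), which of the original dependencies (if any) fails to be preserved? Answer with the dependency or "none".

A → D lies within Rel3.
BC → D: restricted closure across fragments reaches D.
AD → C lies within Rel3.
CD → A lies within Rel3.
AC → B lies within Rel2.
Every dependency is enforceable on the fragments, so the decomposition is dependency-preserving.

none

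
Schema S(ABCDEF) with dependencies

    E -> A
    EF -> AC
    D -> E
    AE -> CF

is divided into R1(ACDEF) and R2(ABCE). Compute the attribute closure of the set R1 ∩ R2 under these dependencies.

R1 ∩ R2 = {ACE}.
AE → CF applies, adding F
Closure: {ACEF}.

ACEF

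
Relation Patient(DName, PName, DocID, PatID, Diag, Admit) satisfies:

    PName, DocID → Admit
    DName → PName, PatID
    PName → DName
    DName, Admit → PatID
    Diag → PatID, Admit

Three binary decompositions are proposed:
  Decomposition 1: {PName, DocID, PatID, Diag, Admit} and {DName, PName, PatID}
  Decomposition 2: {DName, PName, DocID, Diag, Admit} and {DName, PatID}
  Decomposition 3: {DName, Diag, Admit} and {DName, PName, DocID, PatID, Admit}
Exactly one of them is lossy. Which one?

Decomposition 3

Decomposition 1: common = {PName, PatID}, closure = {DName, PName, PatID} → lossless.
Decomposition 2: common = {DName}, closure = {DName, PName, PatID} → lossless.
Decomposition 3: common = {DName, Admit}, closure = {DName, PName, PatID, Admit} → lossy.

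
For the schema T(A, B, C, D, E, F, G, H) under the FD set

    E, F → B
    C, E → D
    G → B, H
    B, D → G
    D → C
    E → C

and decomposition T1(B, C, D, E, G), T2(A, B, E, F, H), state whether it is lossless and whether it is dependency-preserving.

Lossless test: (B, E)⁺ = {B, C, D, E, G, H}, which contains all of one fragment — lossless.
Dependency preservation: the restricted closure of {G} across the fragments never reaches {B, H}, so G → B, H cannot be enforced without a join — not preserved.

lossless but not dependency-preserving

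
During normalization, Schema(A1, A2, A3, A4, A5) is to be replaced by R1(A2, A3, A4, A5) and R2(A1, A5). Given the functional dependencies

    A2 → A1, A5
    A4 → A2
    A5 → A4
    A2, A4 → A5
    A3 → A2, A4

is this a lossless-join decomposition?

Common attributes: R1 ∩ R2 = {A5}.
Closure of {A5}: A5 → A4 applies, adding A4; A4 → A2 applies, adding A2; A2 → A1, A5 applies, adding A1. So (A5)⁺ = {A1, A2, A4, A5}.
This closure contains every attribute of R2, so R1 ∩ R2 → R2. The join is lossless.

Yes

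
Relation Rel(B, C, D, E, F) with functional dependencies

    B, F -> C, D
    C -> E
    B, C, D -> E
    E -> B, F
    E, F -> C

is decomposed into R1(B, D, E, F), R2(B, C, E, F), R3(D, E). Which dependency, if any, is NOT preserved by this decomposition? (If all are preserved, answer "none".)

B, F → C, D: restricted closure across fragments reaches C, D.
C → E lies within R2.
B, C, D → E: restricted closure across fragments reaches E.
E → B, F lies within R1.
E, F → C lies within R2.
Every dependency is enforceable on the fragments, so the decomposition is dependency-preserving.

none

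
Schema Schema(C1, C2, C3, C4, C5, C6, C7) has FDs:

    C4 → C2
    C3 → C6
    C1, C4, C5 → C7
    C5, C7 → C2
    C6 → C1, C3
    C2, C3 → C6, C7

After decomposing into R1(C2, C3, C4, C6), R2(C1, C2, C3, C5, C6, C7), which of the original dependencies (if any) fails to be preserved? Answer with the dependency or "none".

C1, C4, C5 → C7

Check C1, C4, C5 → C7: no single fragment contains all of {C1, C4, C5, C7}, and the restricted closure of {C1, C4, C5} across the fragments never reaches {C7}.
C4 → C2 is preserved.
C3 → C6 is preserved.
C5, C7 → C2 is preserved.
C6 → C1, C3 is preserved.
C2, C3 → C6, C7 is preserved.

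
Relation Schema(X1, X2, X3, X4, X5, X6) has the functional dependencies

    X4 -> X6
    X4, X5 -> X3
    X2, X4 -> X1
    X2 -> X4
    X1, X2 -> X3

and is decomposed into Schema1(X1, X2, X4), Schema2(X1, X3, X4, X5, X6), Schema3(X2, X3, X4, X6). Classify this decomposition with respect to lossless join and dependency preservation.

Lossless test (chase): Rows 1 and 2 agree on X4; apply X4→X6 and equate their X6 entries. Rows 1 and 3 agree on X2, X4; apply X2, X4→X1 and equate their X1 entries. Rows 1 and 3 agree on X1, X2; apply X1, X2→X3 and equate their X3 entries. No row becomes fully distinguished — the join is lossy.
Dependency preservation: X1, X2 → X3 is not contained in any single fragment, but the restricted closure of its left-hand side across the fragments still reaches the right-hand side; the remaining FDs each lie inside some fragment. All dependencies are preserved.

lossy but dependency-preserving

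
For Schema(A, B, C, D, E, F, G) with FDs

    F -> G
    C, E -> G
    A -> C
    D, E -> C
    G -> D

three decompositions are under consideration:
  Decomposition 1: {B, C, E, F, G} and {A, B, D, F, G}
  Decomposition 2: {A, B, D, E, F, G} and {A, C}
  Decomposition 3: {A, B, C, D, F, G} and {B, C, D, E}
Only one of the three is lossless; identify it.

Decomposition 2

Decomposition 1: common = {B, F, G}, closure = {B, D, F, G} → lossy.
Decomposition 2: common = {A}, closure = {A, C} → lossless.
Decomposition 3: common = {B, C, D}, closure = {B, C, D} → lossy.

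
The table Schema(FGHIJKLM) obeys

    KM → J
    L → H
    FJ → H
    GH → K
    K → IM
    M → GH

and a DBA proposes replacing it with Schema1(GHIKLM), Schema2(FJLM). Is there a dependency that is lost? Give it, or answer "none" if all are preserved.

Check FJ → H: no single fragment contains all of {FHJ}, and the restricted closure of {FJ} across the fragments never reaches {H}.
KM → J is preserved.
L → H is preserved.
GH → K is preserved.
K → IM is preserved.
M → GH is preserved.

FJ → H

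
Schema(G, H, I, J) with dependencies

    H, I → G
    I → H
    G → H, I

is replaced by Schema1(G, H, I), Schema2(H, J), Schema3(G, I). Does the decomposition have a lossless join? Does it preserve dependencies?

Lossless test (chase): Rows 1 and 3 agree on I; apply I→H and equate their H entries. No row becomes fully distinguished — the join is lossy.
Dependency preservation: every FD's attributes lie within a single fragment, so each can be enforced locally — preserved.

lossy but dependency-preserving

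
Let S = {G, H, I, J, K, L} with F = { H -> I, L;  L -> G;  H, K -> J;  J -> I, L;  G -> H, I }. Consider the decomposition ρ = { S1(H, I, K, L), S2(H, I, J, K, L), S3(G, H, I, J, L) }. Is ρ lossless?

Chase test. Columns are G, H, I, J, K, L; row i has aⱼ where attribute j ∈ Si, else bᵢⱼ.
Initial tableau (one row per fragment):
  row 1: b11 a2 a3 b14 a5 a6
  row 2: b21 a2 a3 a4 a5 a6
  row 3: a1 a2 a3 a4 b35 a6
Rows 1 and 2 agree on L; apply L→G and equate their G entries.
Rows 1 and 3 agree on L; apply L→G and equate their G entries.
Rows 1 and 2 agree on H, K; apply H, K→J and equate their J entries.
Row 1 is now all distinguished symbols — the join is lossless.

Yes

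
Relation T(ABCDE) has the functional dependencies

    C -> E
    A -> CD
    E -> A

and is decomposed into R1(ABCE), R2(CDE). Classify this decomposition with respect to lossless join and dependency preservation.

Lossless test: (CE)⁺ = {ACDE}, which contains all of one fragment — lossless.
Dependency preservation: A → CD is not contained in any single fragment, but the restricted closure of its left-hand side across the fragments still reaches the right-hand side; the remaining FDs each lie inside some fragment. All dependencies are preserved.

lossless and dependency-preserving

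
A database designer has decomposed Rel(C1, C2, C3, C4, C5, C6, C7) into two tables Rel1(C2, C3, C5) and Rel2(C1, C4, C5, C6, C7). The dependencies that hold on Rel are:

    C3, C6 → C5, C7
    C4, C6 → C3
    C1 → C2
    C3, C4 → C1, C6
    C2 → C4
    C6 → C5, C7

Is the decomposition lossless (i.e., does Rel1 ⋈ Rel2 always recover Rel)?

No

Common attributes: Rel1 ∩ Rel2 = {C5}.
No dependency enlarges {C5}, so (C5)⁺ = {C5}.
The closure contains neither all of Rel1 = {C2, C3, C5} nor all of Rel2 = {C1, C4, C5, C6, C7}, so the common attributes are not a superkey of either fragment. The join is lossy.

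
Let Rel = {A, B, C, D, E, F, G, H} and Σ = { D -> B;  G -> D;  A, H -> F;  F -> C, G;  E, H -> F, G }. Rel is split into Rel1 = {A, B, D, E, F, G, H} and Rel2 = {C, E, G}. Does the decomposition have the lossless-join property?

No

Common attributes: Rel1 ∩ Rel2 = {E, G}.
Closure of {E, G}: G → D applies, adding D; D → B applies, adding B. So (E, G)⁺ = {B, D, E, G}.
The closure contains neither all of Rel1 = {A, B, D, E, F, G, H} nor all of Rel2 = {C, E, G}, so the common attributes are not a superkey of either fragment. The join is lossy.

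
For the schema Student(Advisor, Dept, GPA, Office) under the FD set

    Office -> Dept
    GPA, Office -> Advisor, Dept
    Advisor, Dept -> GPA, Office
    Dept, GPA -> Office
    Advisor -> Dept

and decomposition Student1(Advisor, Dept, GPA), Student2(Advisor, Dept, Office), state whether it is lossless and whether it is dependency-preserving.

lossless and dependency-preserving

Lossless test: (Advisor, Dept)⁺ = {Advisor, Dept, GPA, Office}, which contains all of one fragment — lossless.
Dependency preservation: GPA, Office → Advisor, Dept; Advisor, Dept → GPA, Office; Dept, GPA → Office are not contained in any single fragment, but the restricted closure of each left-hand side across the fragments still reaches the right-hand side; the remaining FDs each lie inside some fragment. All dependencies are preserved.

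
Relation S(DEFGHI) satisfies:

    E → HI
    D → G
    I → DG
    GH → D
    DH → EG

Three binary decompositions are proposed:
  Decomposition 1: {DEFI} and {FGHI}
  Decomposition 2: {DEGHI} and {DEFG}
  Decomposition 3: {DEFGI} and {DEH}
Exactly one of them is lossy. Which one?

Decomposition 1

Decomposition 1: common = {FI}, closure = {DFGI} → lossy.
Decomposition 2: common = {DEG}, closure = {DEGHI} → lossless.
Decomposition 3: common = {DE}, closure = {DEGHI} → lossless.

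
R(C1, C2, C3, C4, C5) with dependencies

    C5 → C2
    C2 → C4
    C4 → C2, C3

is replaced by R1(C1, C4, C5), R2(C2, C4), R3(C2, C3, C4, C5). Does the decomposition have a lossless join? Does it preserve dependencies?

Lossless test (chase): Rows 1 and 3 agree on C5; apply C5→C2 and equate their C2 entries. Rows 1 and 2 agree on C4; apply C4→C2, C3 and equate their C2, C3 entries. Rows 1 and 3 agree on C4; apply C4→C2, C3 and equate their C2, C3 entries. Row 1 is now all distinguished symbols — the join is lossless.
Dependency preservation: every FD's attributes lie within a single fragment, so each can be enforced locally — preserved.

lossless and dependency-preserving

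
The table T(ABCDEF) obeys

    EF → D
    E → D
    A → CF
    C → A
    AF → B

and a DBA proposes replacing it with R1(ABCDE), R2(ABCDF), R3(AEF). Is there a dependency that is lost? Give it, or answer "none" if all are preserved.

EF → D: restricted closure across fragments reaches D.
E → D lies within R1.
A → CF lies within R2.
C → A lies within R1.
AF → B lies within R2.
Every dependency is enforceable on the fragments, so the decomposition is dependency-preserving.

none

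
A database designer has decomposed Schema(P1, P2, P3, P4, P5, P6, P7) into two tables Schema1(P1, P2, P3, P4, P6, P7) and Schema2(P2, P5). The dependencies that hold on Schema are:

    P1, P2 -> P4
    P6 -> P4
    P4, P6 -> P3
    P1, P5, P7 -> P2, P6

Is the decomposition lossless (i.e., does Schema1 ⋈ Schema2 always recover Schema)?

No

Common attributes: Schema1 ∩ Schema2 = {P2}.
No dependency enlarges {P2}, so (P2)⁺ = {P2}.
The closure contains neither all of Schema1 = {P1, P2, P3, P4, P6, P7} nor all of Schema2 = {P2, P5}, so the common attributes are not a superkey of either fragment. The join is lossy.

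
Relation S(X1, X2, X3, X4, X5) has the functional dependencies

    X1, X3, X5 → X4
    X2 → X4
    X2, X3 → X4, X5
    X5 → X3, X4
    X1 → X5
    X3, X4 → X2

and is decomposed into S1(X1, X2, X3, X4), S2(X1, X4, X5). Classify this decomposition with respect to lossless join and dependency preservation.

Lossless test: (X1, X4)⁺ = {X1, X2, X3, X4, X5}, which contains all of one fragment — lossless.
Dependency preservation: the restricted closure of {X2, X3} across the fragments never reaches {X4, X5}, so X2, X3 → X4, X5 cannot be enforced without a join — not preserved.

lossless but not dependency-preserving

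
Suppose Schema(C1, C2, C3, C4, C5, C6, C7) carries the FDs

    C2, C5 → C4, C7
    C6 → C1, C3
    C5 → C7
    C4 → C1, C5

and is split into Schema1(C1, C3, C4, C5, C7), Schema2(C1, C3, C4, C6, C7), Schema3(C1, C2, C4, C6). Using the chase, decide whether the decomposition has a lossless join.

Yes

Chase test. Columns are C1, C2, C3, C4, C5, C6, C7; row i has aⱼ where attribute j ∈ Schemai, else bᵢⱼ.
Initial tableau (one row per fragment):
  row 1: a1 b12 a3 a4 a5 b16 a7
  row 2: a1 b22 a3 a4 b25 a6 a7
  row 3: a1 a2 b33 a4 b35 a6 b37
Rows 2 and 3 agree on C6; apply C6→C1, C3 and equate their C1, C3 entries.
Rows 1 and 2 agree on C4; apply C4→C1, C5 and equate their C1, C5 entries.
Rows 1 and 3 agree on C4; apply C4→C1, C5 and equate their C1, C5 entries.
Rows 1 and 3 agree on C5; apply C5→C7 and equate their C7 entries.
Row 3 is now all distinguished symbols — the join is lossless.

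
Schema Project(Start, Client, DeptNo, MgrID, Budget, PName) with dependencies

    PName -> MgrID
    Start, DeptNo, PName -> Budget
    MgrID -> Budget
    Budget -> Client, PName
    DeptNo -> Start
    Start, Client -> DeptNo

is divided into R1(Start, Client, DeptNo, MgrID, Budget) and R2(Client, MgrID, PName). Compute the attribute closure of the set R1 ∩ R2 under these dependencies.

R1 ∩ R2 = {Client, MgrID}.
MgrID → Budget applies, adding Budget
Budget → Client, PName applies, adding PName
Closure: {Client, MgrID, Budget, PName}.

Client, MgrID, Budget, PName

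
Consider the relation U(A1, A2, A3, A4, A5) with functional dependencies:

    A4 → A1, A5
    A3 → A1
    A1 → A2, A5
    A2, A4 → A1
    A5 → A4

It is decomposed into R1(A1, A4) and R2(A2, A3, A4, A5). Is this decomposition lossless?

Common attributes: R1 ∩ R2 = {A4}.
Closure of {A4}: A4 → A1, A5 applies, adding A1, A5; A1 → A2, A5 applies, adding A2. So (A4)⁺ = {A1, A2, A4, A5}.
This closure contains every attribute of R1, so R1 ∩ R2 → R1. The join is lossless.

Yes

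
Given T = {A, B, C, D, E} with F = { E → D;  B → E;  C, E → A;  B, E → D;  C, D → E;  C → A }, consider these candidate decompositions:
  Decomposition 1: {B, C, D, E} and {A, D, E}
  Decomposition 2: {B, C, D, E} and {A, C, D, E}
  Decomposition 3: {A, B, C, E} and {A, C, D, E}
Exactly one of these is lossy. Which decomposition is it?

Decomposition 1: common = {D, E}, closure = {D, E} → lossy.
Decomposition 2: common = {C, D, E}, closure = {A, C, D, E} → lossless.
Decomposition 3: common = {A, C, E}, closure = {A, C, D, E} → lossless.

Decomposition 1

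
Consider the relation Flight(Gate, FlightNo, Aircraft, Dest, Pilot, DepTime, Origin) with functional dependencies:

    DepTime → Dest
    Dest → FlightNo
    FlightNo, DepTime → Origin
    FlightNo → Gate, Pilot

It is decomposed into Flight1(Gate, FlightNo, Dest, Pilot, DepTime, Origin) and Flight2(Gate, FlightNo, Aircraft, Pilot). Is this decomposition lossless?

Common attributes: Flight1 ∩ Flight2 = {Gate, FlightNo, Pilot}.
No dependency enlarges {Gate, FlightNo, Pilot}, so (Gate, FlightNo, Pilot)⁺ = {Gate, FlightNo, Pilot}.
The closure contains neither all of Flight1 = {Gate, FlightNo, Dest, Pilot, DepTime, Origin} nor all of Flight2 = {Gate, FlightNo, Aircraft, Pilot}, so the common attributes are not a superkey of either fragment. The join is lossy.

No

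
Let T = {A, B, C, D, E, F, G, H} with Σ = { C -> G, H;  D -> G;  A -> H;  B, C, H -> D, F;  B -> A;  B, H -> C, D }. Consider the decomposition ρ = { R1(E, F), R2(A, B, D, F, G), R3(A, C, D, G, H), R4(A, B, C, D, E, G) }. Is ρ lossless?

Yes

Chase test. Columns are A, B, C, D, E, F, G, H; row i has aⱼ where attribute j ∈ Ri, else bᵢⱼ.
Initial tableau (one row per fragment):
  row 1: b11 b12 b13 b14 a5 a6 b17 b18
  row 2: a1 a2 b23 a4 b25 a6 a7 b28
  row 3: a1 b32 a3 a4 b35 b36 a7 a8
  row 4: a1 a2 a3 a4 a5 b46 a7 b48
Rows 3 and 4 agree on C; apply C→G, H and equate their G, H entries.
Rows 2 and 3 agree on A; apply A→H and equate their H entries.
Rows 2 and 4 agree on B, H; apply B, H→C, D and equate their C, D entries.
Rows 2 and 4 agree on B, C, H; apply B, C, H→D, F and equate their D, F entries.
Row 4 is now all distinguished symbols — the join is lossless.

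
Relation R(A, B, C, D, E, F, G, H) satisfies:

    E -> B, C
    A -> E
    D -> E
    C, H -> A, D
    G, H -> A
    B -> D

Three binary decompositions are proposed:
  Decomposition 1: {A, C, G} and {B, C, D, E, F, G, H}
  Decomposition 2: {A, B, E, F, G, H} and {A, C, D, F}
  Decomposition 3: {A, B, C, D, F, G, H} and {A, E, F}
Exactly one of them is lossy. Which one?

Decomposition 1

Decomposition 1: common = {C, G}, closure = {C, G} → lossy.
Decomposition 2: common = {A, F}, closure = {A, B, C, D, E, F} → lossless.
Decomposition 3: common = {A, F}, closure = {A, B, C, D, E, F} → lossless.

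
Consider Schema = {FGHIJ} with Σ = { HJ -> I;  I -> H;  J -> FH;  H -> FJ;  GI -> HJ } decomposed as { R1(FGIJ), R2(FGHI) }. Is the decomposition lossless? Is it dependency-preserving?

lossless and dependency-preserving

Lossless test: (FGI)⁺ = {FGHIJ}, which contains all of one fragment — lossless.
Dependency preservation: HJ → I; J → FH; H → FJ; GI → HJ are not contained in any single fragment, but the restricted closure of each left-hand side across the fragments still reaches the right-hand side; the remaining FDs each lie inside some fragment. All dependencies are preserved.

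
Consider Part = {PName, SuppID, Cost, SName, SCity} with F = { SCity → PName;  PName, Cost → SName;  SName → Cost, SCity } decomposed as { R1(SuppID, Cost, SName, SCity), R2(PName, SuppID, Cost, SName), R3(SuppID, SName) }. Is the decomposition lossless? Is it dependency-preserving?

lossless but not dependency-preserving

Lossless test (chase): Rows 1 and 2 agree on SName; apply SName→Cost, SCity and equate their Cost, SCity entries. Rows 1 and 3 agree on SName; apply SName→Cost, SCity and equate their Cost, SCity entries. Rows 1 and 2 agree on SCity; apply SCity→PName and equate their PName entries. Rows 1 and 3 agree on SCity; apply SCity→PName and equate their PName entries. Row 1 is now all distinguished symbols — the join is lossless.
Dependency preservation: the restricted closure of {SCity} across the fragments never reaches {PName}, so SCity → PName cannot be enforced without a join — not preserved.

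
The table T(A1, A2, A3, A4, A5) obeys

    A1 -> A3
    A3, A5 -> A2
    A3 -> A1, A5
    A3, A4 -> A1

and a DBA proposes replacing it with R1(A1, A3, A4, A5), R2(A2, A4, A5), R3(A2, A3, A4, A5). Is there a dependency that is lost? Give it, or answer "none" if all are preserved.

none

A1 → A3 lies within R1.
A3, A5 → A2 lies within R3.
A3 → A1, A5 lies within R1.
A3, A4 → A1 lies within R1.
Every dependency is enforceable on the fragments, so the decomposition is dependency-preserving.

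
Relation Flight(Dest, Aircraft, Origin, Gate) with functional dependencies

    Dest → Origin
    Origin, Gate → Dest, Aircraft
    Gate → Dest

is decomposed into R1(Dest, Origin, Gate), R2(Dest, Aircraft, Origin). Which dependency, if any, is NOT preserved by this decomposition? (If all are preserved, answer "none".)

Check Origin, Gate → Dest, Aircraft: no single fragment contains all of {Dest, Aircraft, Origin, Gate}, and the restricted closure of {Origin, Gate} across the fragments never reaches {Dest, Aircraft}.
Dest → Origin is preserved.
Gate → Dest is preserved.

Origin, Gate → Dest, Aircraft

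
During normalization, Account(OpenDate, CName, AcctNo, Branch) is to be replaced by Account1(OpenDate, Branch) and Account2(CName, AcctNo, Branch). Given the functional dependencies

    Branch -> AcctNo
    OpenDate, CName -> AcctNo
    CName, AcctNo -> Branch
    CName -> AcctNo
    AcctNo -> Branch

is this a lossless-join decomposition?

Common attributes: Account1 ∩ Account2 = {Branch}.
Closure of {Branch}: Branch → AcctNo applies, adding AcctNo. So (Branch)⁺ = {AcctNo, Branch}.
The closure contains neither all of Account1 = {OpenDate, Branch} nor all of Account2 = {CName, AcctNo, Branch}, so the common attributes are not a superkey of either fragment. The join is lossy.

No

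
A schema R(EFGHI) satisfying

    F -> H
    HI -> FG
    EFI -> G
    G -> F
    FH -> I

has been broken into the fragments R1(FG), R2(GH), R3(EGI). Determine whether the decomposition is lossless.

Yes

Chase test. Columns are EFGHI; row i has aⱼ where attribute j ∈ Ri, else bᵢⱼ.
Initial tableau (one row per fragment):
  row 1: b11 a2 a3 b14 b15
  row 2: b21 b22 a3 a4 b25
  row 3: a1 b32 a3 b34 a5
Rows 1 and 2 agree on G; apply G→F and equate their F entries.
Rows 1 and 3 agree on G; apply G→F and equate their F entries.
Rows 1 and 2 agree on F; apply F→H and equate their H entries.
Rows 1 and 3 agree on F; apply F→H and equate their H entries.
Rows 1 and 2 agree on FH; apply FH→I and equate their I entries.
Rows 1 and 3 agree on FH; apply FH→I and equate their I entries.
Row 3 is now all distinguished symbols — the join is lossless.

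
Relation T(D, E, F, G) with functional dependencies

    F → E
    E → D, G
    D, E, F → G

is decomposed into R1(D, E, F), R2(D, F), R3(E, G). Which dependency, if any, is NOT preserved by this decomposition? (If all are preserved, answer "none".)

none

F → E lies within R1.
E → D, G: restricted closure across fragments reaches D, G.
D, E, F → G: restricted closure across fragments reaches G.
Every dependency is enforceable on the fragments, so the decomposition is dependency-preserving.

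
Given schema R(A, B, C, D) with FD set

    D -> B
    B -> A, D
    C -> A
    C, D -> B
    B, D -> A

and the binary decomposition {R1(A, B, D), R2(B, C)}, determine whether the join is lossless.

Yes

Common attributes: R1 ∩ R2 = {B}.
Closure of {B}: B → A, D applies, adding A, D. So (B)⁺ = {A, B, D}.
This closure contains every attribute of R1, so R1 ∩ R2 → R1. The join is lossless.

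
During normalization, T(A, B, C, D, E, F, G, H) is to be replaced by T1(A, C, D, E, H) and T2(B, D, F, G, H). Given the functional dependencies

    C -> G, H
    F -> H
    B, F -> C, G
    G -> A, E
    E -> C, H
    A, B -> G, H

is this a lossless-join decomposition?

Common attributes: T1 ∩ T2 = {D, H}.
No dependency enlarges {D, H}, so (D, H)⁺ = {D, H}.
The closure contains neither all of T1 = {A, C, D, E, H} nor all of T2 = {B, D, F, G, H}, so the common attributes are not a superkey of either fragment. The join is lossy.

No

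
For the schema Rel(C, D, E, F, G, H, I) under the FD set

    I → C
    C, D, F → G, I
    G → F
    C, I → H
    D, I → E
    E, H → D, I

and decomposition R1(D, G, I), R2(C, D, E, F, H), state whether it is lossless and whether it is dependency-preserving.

Lossless test: (D)⁺ = {D}, which is a superkey of neither fragment — lossy.
Dependency preservation: the restricted closure of {I} across the fragments never reaches {C}, so I → C cannot be enforced without a join — not preserved.

lossy and not dependency-preserving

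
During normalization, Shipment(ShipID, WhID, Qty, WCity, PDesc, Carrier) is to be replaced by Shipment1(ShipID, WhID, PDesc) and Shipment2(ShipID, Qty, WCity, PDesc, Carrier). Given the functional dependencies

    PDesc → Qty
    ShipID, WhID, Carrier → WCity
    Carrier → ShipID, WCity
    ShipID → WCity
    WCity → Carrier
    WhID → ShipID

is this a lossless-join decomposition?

Yes

Common attributes: Shipment1 ∩ Shipment2 = {ShipID, PDesc}.
Closure of {ShipID, PDesc}: PDesc → Qty applies, adding Qty; ShipID → WCity applies, adding WCity; WCity → Carrier applies, adding Carrier. So (ShipID, PDesc)⁺ = {ShipID, Qty, WCity, PDesc, Carrier}.
This closure contains every attribute of Shipment2, so Shipment1 ∩ Shipment2 → Shipment2. The join is lossless.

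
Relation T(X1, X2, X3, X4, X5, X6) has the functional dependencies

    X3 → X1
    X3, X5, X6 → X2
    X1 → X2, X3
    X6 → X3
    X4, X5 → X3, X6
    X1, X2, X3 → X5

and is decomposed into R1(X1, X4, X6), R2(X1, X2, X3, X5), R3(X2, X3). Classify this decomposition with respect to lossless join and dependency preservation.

lossless but not dependency-preserving

Lossless test (chase): Rows 2 and 3 agree on X3; apply X3→X1 and equate their X1 entries. Rows 1 and 2 agree on X1; apply X1→X2, X3 and equate their X2, X3 entries. Rows 1 and 2 agree on X1, X2, X3; apply X1, X2, X3→X5 and equate their X5 entries. Rows 1 and 3 agree on X1, X2, X3; apply X1, X2, X3→X5 and equate their X5 entries. Row 1 is now all distinguished symbols — the join is lossless.
Dependency preservation: the restricted closure of {X4, X5} across the fragments never reaches {X3, X6}, so X4, X5 → X3, X6 cannot be enforced without a join — not preserved.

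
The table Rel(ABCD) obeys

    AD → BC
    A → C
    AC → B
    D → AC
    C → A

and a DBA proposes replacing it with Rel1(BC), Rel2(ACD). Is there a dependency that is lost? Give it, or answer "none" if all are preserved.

none

AD → BC: restricted closure across fragments reaches BC.
A → C lies within Rel2.
AC → B: restricted closure across fragments reaches B.
D → AC lies within Rel2.
C → A lies within Rel2.
Every dependency is enforceable on the fragments, so the decomposition is dependency-preserving.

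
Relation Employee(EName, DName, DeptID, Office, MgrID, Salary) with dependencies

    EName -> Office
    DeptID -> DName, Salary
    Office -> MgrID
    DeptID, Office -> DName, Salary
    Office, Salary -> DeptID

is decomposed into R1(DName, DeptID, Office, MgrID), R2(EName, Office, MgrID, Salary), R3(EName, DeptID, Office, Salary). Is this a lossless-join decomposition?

Yes

Chase test. Columns are EName, DName, DeptID, Office, MgrID, Salary; row i has aⱼ where attribute j ∈ Ri, else bᵢⱼ.
Initial tableau (one row per fragment):
  row 1: b11 a2 a3 a4 a5 b16
  row 2: a1 b22 b23 a4 a5 a6
  row 3: a1 b32 a3 a4 b35 a6
Rows 1 and 3 agree on DeptID; apply DeptID→DName, Salary and equate their DName, Salary entries.
Rows 1 and 3 agree on Office; apply Office→MgrID and equate their MgrID entries.
Rows 1 and 2 agree on Office, Salary; apply Office, Salary→DeptID and equate their DeptID entries.
Rows 1 and 2 agree on DeptID; apply DeptID→DName, Salary and equate their DName, Salary entries.
Row 2 is now all distinguished symbols — the join is lossless.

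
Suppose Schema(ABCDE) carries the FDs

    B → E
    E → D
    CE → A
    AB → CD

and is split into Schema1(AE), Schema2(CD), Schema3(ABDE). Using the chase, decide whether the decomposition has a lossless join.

Chase test. Columns are ABCDE; row i has aⱼ where attribute j ∈ Schemai, else bᵢⱼ.
Initial tableau (one row per fragment):
  row 1: a1 b12 b13 b14 a5
  row 2: b21 b22 a3 a4 b25
  row 3: a1 a2 b33 a4 a5
Rows 1 and 3 agree on E; apply E→D and equate their D entries.
No row becomes fully distinguished — the join is lossy.

No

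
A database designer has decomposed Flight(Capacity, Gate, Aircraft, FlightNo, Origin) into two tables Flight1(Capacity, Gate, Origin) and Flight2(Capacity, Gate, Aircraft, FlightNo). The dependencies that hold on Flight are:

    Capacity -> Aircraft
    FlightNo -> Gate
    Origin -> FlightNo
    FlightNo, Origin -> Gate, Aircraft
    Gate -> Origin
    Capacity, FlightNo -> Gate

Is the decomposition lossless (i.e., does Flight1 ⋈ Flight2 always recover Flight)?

Common attributes: Flight1 ∩ Flight2 = {Capacity, Gate}.
Closure of {Capacity, Gate}: Capacity → Aircraft applies, adding Aircraft; Gate → Origin applies, adding Origin; Origin → FlightNo applies, adding FlightNo. So (Capacity, Gate)⁺ = {Capacity, Gate, Aircraft, FlightNo, Origin}.
This closure contains every attribute of Flight1, so Flight1 ∩ Flight2 → Flight1. The join is lossless.

Yes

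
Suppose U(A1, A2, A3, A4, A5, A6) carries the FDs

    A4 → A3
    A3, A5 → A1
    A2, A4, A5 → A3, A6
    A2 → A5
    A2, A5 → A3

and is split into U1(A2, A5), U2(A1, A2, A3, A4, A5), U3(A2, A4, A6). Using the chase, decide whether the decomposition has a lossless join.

Yes

Chase test. Columns are A1, A2, A3, A4, A5, A6; row i has aⱼ where attribute j ∈ Ui, else bᵢⱼ.
Initial tableau (one row per fragment):
  row 1: b11 a2 b13 b14 a5 b16
  row 2: a1 a2 a3 a4 a5 b26
  row 3: b31 a2 b33 a4 b35 a6
Rows 2 and 3 agree on A4; apply A4→A3 and equate their A3 entries.
Rows 1 and 3 agree on A2; apply A2→A5 and equate their A5 entries.
Rows 1 and 2 agree on A2, A5; apply A2, A5→A3 and equate their A3 entries.
Rows 1 and 2 agree on A3, A5; apply A3, A5→A1 and equate their A1 entries.
Rows 1 and 3 agree on A3, A5; apply A3, A5→A1 and equate their A1 entries.
Rows 2 and 3 agree on A2, A4, A5; apply A2, A4, A5→A3, A6 and equate their A3, A6 entries.
Row 2 is now all distinguished symbols — the join is lossless.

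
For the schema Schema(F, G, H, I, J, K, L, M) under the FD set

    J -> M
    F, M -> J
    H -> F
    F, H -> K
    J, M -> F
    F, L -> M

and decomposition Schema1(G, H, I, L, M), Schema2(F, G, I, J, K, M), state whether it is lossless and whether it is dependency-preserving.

Lossless test: (G, I, M)⁺ = {G, I, M}, which is a superkey of neither fragment — lossy.
Dependency preservation: the restricted closure of {H} across the fragments never reaches {F}, so H → F cannot be enforced without a join — not preserved.

lossy and not dependency-preserving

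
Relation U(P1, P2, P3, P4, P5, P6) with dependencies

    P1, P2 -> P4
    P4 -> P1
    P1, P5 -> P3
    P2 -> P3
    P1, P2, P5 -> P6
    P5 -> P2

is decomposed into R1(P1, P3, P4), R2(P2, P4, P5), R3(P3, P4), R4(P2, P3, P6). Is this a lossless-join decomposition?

Chase test. Columns are P1, P2, P3, P4, P5, P6; row i has aⱼ where attribute j ∈ Ri, else bᵢⱼ.
Initial tableau (one row per fragment):
  row 1: a1 b12 a3 a4 b15 b16
  row 2: b21 a2 b23 a4 a5 b26
  row 3: b31 b32 a3 a4 b35 b36
  row 4: b41 a2 a3 b44 b45 a6
Rows 1 and 2 agree on P4; apply P4→P1 and equate their P1 entries.
Rows 1 and 3 agree on P4; apply P4→P1 and equate their P1 entries.
Rows 2 and 4 agree on P2; apply P2→P3 and equate their P3 entries.
No row becomes fully distinguished — the join is lossy.

No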